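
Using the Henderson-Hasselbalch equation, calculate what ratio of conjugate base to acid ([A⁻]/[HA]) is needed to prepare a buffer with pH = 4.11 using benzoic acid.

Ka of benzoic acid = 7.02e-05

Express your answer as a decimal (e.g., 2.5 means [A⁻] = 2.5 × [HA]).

pKa = -log(7.02e-05) = 4.1537. pH = pKa + log([A⁻]/[HA]), so log([A⁻]/[HA]) = pH − pKa = 4.11 − 4.1537 = -0.0437. [A⁻]/[HA] = 10^(-0.0437) = 0.904

[A⁻]/[HA] = 0.904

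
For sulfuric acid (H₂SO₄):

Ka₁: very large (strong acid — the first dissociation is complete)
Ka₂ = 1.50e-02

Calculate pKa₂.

pKa₂ = -log(Ka₂) = -log(1.50e-02) = 1.82.

pK_{a2} = 1.82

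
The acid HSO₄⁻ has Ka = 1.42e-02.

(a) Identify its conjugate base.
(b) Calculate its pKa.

(a) The conjugate base is formed by removing one H⁺ from HSO₄⁻, giving SO₄²⁻. (b) pKa = -log(Ka) = -log(1.42e-02) = 1.85.

Conjugate base: SO₄²⁻; pK_a = 1.85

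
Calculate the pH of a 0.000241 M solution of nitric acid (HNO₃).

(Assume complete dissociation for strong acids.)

[H⁺] = 0.000241 M for strong acid. pH = -log[H⁺] = -log(0.000241)

pH = 3.62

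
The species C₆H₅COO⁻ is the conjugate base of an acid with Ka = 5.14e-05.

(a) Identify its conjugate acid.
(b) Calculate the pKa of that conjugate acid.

(a) The conjugate acid is formed by adding one H⁺ to C₆H₅COO⁻, giving C₆H₅COOH. (b) pKa = -log(Ka) = -log(5.14e-05) = 4.29.

Conjugate acid: C₆H₅COOH; pK_a = 4.29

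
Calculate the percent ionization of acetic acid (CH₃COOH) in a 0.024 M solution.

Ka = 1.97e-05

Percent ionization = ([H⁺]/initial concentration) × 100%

Using Ka equilibrium: x² + Ka×x - Ka×C = 0. Solving: [H⁺] = 6.7783e-04. Percent = (6.7783e-04/0.024) × 100

Percent ionization = 2.82%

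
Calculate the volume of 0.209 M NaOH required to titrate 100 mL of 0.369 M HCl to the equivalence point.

At equivalence: moles acid = moles base. moles HCl = 0.369 × 100/1000 = 0.0369 mol. V_base = moles / 0.209 × 1000 = 176.6 mL.

V_{base} = 176.6 mL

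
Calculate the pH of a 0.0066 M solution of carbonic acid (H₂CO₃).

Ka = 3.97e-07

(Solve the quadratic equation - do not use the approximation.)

x² + Ka×x - Ka×C = 0. Using quadratic formula: [H⁺] = 5.0990e-05

pH = 4.29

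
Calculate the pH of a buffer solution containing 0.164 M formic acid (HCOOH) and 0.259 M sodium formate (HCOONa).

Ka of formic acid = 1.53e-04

pKa = -log(1.53e-04) = 3.82. pH = pKa + log([A⁻]/[HA]) = 3.82 + log(0.259/0.164)

pH = 4.01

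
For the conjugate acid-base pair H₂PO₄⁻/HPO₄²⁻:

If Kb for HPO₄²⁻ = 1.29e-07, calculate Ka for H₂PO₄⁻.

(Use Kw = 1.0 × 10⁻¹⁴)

For a conjugate pair Ka × Kb = Kw, so Ka = Kw/Kb = 1.0 × 10⁻¹⁴ / 1.29e-07 = 7.75e-08.

K_a = 7.75e-08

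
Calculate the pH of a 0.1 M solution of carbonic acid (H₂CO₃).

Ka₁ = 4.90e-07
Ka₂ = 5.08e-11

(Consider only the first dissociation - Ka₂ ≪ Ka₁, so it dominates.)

First dissociation dominates. From Ka₁ = [H⁺][HA⁻]/[H₂A], x² + Ka₁·x − Ka₁·C = 0 with C = 0.1 M and Ka₁ = 4.90e-07. Solving: [H⁺] = (−Ka₁ + √(Ka₁² + 4·Ka₁·C)) / 2 = 2.2111e-04 M. pH = -log(2.2111e-04) = 3.66.

pH = 3.66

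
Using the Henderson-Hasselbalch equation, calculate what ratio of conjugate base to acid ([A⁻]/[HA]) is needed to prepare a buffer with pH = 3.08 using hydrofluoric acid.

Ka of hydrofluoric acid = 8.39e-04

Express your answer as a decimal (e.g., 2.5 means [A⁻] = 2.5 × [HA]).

pKa = -log(8.39e-04) = 3.0762. pH = pKa + log([A⁻]/[HA]), so log([A⁻]/[HA]) = pH − pKa = 3.08 − 3.0762 = 0.0038. [A⁻]/[HA] = 10^(0.0038) = 1.01

[A⁻]/[HA] = 1.01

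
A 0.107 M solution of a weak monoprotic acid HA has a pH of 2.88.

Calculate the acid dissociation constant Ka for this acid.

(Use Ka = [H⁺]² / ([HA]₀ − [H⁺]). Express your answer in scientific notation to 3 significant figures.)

[H⁺] = 10^(−pH) = 10^(−2.88) = 1.318e-03 M. For HA ⇌ H⁺ + A⁻, Ka = [H⁺][A⁻]/[HA] = [H⁺]² / ([HA]₀ − [H⁺]) = (1.318e-03)² / (0.107 − 1.318e-03) = 1.64e-05.

K_a = 1.64e-05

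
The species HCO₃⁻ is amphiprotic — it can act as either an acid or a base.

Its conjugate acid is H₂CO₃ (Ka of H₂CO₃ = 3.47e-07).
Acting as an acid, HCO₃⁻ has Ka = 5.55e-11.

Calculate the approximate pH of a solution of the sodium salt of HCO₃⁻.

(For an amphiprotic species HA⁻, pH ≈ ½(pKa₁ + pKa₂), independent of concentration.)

pKa₁ = -log(3.47e-07) = 6.46; pKa₂ = -log(5.55e-11) = 10.26. For an amphiprotic species, pH ≈ ½(pKa₁ + pKa₂) = ½(6.46 + 10.26) = 8.36.

pH = 8.36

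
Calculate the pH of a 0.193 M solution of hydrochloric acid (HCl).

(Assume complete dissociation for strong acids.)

[H⁺] = 0.193 M for strong acid. pH = -log[H⁺] = -log(0.193)

pH = 0.71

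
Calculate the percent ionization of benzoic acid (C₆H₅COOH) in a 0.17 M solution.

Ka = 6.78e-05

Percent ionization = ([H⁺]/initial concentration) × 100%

Using Ka equilibrium: x² + Ka×x - Ka×C = 0. Solving: [H⁺] = 3.3613e-03. Percent = (3.3613e-03/0.17) × 100

Percent ionization = 1.98%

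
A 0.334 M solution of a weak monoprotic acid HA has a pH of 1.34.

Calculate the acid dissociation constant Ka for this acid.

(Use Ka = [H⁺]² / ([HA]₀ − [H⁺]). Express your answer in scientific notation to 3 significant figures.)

[H⁺] = 10^(−pH) = 10^(−1.34) = 4.571e-02 M. For HA ⇌ H⁺ + A⁻, Ka = [H⁺][A⁻]/[HA] = [H⁺]² / ([HA]₀ − [H⁺]) = (4.571e-02)² / (0.334 − 4.571e-02) = 7.25e-03.

K_a = 7.25e-03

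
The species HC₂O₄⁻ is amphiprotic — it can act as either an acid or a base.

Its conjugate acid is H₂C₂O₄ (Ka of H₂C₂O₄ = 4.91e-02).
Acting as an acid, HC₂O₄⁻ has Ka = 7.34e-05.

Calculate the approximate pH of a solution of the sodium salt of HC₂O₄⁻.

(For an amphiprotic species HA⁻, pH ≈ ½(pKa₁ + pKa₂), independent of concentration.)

pKa₁ = -log(4.91e-02) = 1.31; pKa₂ = -log(7.34e-05) = 4.13. For an amphiprotic species, pH ≈ ½(pKa₁ + pKa₂) = ½(1.31 + 4.13) = 2.72.

pH = 2.72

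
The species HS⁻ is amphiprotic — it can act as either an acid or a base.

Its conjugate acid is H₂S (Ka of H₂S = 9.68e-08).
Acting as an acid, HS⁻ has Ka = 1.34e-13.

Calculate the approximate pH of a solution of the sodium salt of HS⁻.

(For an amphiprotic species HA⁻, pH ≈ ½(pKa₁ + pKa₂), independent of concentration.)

pKa₁ = -log(9.68e-08) = 7.01; pKa₂ = -log(1.34e-13) = 12.87. For an amphiprotic species, pH ≈ ½(pKa₁ + pKa₂) = ½(7.01 + 12.87) = 9.94.

pH = 9.94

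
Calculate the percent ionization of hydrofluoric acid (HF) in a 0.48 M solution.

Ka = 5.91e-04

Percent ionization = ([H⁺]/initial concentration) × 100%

Using Ka equilibrium: x² + Ka×x - Ka×C = 0. Solving: [H⁺] = 1.6550e-02. Percent = (1.6550e-02/0.48) × 100

Percent ionization = 3.45%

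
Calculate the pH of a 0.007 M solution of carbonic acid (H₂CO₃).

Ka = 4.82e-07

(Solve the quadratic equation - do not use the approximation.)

x² + Ka×x - Ka×C = 0. Using quadratic formula: [H⁺] = 5.7846e-05

pH = 4.24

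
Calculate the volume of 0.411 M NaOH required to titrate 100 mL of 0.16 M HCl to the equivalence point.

At equivalence: moles acid = moles base. moles HCl = 0.16 × 100/1000 = 0.016 mol. V_base = moles / 0.411 × 1000 = 38.9 mL.

V_{base} = 38.9 mL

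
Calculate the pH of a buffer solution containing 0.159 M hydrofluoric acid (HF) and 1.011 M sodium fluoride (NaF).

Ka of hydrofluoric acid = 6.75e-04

pKa = -log(6.75e-04) = 3.17. pH = pKa + log([A⁻]/[HA]) = 3.17 + log(1.011/0.159)

pH = 3.97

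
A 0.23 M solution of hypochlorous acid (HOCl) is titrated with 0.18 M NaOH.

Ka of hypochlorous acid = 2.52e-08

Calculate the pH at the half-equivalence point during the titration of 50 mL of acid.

At half-equivalence [HA] = [A⁻], so Henderson-Hasselbalch gives pH = pKa = -log(2.52e-08) = 7.60.

pH = pKa = 7.60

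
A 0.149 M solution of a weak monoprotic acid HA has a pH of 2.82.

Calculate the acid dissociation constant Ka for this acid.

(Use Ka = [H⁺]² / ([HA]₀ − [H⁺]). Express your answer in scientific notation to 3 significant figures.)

[H⁺] = 10^(−pH) = 10^(−2.82) = 1.514e-03 M. For HA ⇌ H⁺ + A⁻, Ka = [H⁺][A⁻]/[HA] = [H⁺]² / ([HA]₀ − [H⁺]) = (1.514e-03)² / (0.149 − 1.514e-03) = 1.55e-05.

K_a = 1.55e-05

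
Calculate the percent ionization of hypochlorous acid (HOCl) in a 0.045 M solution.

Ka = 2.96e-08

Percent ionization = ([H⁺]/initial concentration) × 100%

Using Ka equilibrium: x² + Ka×x - Ka×C = 0. Solving: [H⁺] = 3.6482e-05. Percent = (3.6482e-05/0.045) × 100

Percent ionization = 0.0811%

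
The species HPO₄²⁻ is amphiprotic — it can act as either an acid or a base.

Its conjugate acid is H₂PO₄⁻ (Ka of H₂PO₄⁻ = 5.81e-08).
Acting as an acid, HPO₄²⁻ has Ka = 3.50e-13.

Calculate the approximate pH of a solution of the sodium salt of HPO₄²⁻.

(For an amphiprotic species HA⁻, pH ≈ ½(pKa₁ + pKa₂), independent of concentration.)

pKa₁ = -log(5.81e-08) = 7.24; pKa₂ = -log(3.50e-13) = 12.46. For an amphiprotic species, pH ≈ ½(pKa₁ + pKa₂) = ½(7.24 + 12.46) = 9.85.

pH = 9.85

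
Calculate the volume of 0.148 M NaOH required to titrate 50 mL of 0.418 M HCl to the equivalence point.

At equivalence: moles acid = moles base. moles HCl = 0.418 × 50/1000 = 0.0209 mol. V_base = moles / 0.148 × 1000 = 141.2 mL.

V_{base} = 141.2 mL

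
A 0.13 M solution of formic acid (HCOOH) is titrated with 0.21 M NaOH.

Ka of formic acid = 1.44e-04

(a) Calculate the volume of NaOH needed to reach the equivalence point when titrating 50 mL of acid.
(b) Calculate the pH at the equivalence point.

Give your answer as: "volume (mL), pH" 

moles acid = 0.13 × 50/1000 = 0.0065 mol; V_base = moles/0.21 × 1000 = 31.0 mL. At equivalence only the conjugate base is present: [A⁻] = 0.0065/0.081 = 8.0294e-02 M. Kb = Kw/Ka = 6.94e-11; [OH⁻] = √(Kb × [A⁻]) = 2.3614e-06; pOH = 5.63; pH = 14 - pOH = 8.37.

V = 31.0 mL, pH = 8.37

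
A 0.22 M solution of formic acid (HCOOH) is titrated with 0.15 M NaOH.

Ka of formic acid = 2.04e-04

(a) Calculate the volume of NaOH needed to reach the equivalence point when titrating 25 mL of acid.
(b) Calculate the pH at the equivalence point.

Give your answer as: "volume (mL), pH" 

moles acid = 0.22 × 25/1000 = 0.0055 mol; V_base = moles/0.15 × 1000 = 36.7 mL. At equivalence only the conjugate base is present: [A⁻] = 0.0055/0.062 = 8.9189e-02 M. Kb = Kw/Ka = 4.90e-11; [OH⁻] = √(Kb × [A⁻]) = 2.0909e-06; pOH = 5.68; pH = 14 - pOH = 8.32.

V = 36.7 mL, pH = 8.32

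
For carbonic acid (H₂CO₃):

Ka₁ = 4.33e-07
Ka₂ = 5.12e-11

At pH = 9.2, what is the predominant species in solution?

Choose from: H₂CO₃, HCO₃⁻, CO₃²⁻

pKa₁ = 6.36, pKa₂ = 10.29. For a polyprotic acid the predominant species crosses at each pKa: below pKa_n the protonated form dominates, above it the deprotonated form does. At pH = 9.2, the predominant species is HCO₃⁻.

HCO₃⁻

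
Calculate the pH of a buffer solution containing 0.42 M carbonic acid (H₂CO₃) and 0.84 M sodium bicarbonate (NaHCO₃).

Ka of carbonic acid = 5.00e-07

pKa = -log(5.00e-07) = 6.30. pH = pKa + log([A⁻]/[HA]) = 6.30 + log(0.84/0.42)

pH = 6.60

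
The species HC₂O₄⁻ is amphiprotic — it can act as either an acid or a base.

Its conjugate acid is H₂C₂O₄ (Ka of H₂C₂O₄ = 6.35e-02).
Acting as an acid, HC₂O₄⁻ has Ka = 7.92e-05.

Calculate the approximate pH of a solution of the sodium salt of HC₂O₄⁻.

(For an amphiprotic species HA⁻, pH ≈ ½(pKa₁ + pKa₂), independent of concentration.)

pKa₁ = -log(6.35e-02) = 1.20; pKa₂ = -log(7.92e-05) = 4.10. For an amphiprotic species, pH ≈ ½(pKa₁ + pKa₂) = ½(1.20 + 4.10) = 2.65.

pH = 2.65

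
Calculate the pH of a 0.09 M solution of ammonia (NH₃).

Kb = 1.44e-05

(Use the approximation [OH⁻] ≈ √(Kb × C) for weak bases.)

[OH⁻] = √(Kb × C) = √(1.44e-05 × 0.09) = 1.1384e-03. pOH = 2.94, pH = 14 - pOH

pH = 11.06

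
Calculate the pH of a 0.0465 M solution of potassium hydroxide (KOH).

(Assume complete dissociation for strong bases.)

[OH⁻] = 0.0465 M for strong base. pOH = -log[OH⁻] = 1.33, pH = 14 - pOH

pH = 12.67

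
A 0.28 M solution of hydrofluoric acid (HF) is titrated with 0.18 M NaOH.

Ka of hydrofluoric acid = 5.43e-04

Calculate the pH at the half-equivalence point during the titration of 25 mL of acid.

At half-equivalence [HA] = [A⁻], so Henderson-Hasselbalch gives pH = pKa = -log(5.43e-04) = 3.27.

pH = pKa = 3.27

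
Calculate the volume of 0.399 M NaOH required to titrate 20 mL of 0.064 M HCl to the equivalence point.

At equivalence: moles acid = moles base. moles HCl = 0.064 × 20/1000 = 0.00128 mol. V_base = moles / 0.399 × 1000 = 3.2 mL.

V_{base} = 3.2 mL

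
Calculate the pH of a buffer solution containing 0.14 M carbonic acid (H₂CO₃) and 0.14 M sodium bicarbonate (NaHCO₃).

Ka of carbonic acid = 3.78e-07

pKa = -log(3.78e-07) = 6.42. pH = pKa + log([A⁻]/[HA]) = 6.42 + log(0.14/0.14)

pH = 6.42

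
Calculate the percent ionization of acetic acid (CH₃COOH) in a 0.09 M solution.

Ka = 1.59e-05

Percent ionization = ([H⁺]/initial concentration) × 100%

Using Ka equilibrium: x² + Ka×x - Ka×C = 0. Solving: [H⁺] = 1.1883e-03. Percent = (1.1883e-03/0.09) × 100

Percent ionization = 1.32%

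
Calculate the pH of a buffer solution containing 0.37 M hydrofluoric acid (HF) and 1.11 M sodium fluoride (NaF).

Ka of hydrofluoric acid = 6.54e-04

pKa = -log(6.54e-04) = 3.18. pH = pKa + log([A⁻]/[HA]) = 3.18 + log(1.11/0.37)

pH = 3.66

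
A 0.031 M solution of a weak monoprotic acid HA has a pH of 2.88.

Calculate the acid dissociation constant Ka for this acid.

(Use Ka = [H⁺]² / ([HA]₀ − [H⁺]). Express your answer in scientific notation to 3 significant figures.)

[H⁺] = 10^(−pH) = 10^(−2.88) = 1.318e-03 M. For HA ⇌ H⁺ + A⁻, Ka = [H⁺][A⁻]/[HA] = [H⁺]² / ([HA]₀ − [H⁺]) = (1.318e-03)² / (0.031 − 1.318e-03) = 5.85e-05.

K_a = 5.85e-05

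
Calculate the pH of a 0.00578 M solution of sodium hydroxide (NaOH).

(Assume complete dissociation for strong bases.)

[OH⁻] = 0.00578 M for strong base. pOH = -log[OH⁻] = 2.24, pH = 14 - pOH

pH = 11.76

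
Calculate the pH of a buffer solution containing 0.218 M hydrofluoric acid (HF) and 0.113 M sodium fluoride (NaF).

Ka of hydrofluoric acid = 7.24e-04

pKa = -log(7.24e-04) = 3.14. pH = pKa + log([A⁻]/[HA]) = 3.14 + log(0.113/0.218)

pH = 2.85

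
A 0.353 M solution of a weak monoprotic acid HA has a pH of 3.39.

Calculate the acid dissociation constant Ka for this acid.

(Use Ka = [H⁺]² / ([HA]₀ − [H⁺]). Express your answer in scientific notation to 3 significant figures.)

[H⁺] = 10^(−pH) = 10^(−3.39) = 4.074e-04 M. For HA ⇌ H⁺ + A⁻, Ka = [H⁺][A⁻]/[HA] = [H⁺]² / ([HA]₀ − [H⁺]) = (4.074e-04)² / (0.353 − 4.074e-04) = 4.71e-07.

K_a = 4.71e-07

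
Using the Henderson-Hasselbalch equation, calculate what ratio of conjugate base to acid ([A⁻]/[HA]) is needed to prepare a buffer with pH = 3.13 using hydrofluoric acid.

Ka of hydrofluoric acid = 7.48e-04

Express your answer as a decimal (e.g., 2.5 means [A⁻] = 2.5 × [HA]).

pKa = -log(7.48e-04) = 3.1261. pH = pKa + log([A⁻]/[HA]), so log([A⁻]/[HA]) = pH − pKa = 3.13 − 3.1261 = 0.0039. [A⁻]/[HA] = 10^(0.0039) = 1.01

[A⁻]/[HA] = 1.01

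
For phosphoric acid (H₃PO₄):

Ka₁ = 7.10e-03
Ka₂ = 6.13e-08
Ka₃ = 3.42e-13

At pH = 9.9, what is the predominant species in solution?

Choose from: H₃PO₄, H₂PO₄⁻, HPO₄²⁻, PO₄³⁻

pKa₁ = 2.15, pKa₂ = 7.21, pKa₃ = 12.47. For a polyprotic acid the predominant species crosses at each pKa: below pKa_n the protonated form dominates, above it the deprotonated form does. At pH = 9.9, the predominant species is HPO₄²⁻.

HPO₄²⁻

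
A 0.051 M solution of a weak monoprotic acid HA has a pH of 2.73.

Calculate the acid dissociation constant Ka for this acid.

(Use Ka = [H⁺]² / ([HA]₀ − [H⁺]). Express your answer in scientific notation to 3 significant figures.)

[H⁺] = 10^(−pH) = 10^(−2.73) = 1.862e-03 M. For HA ⇌ H⁺ + A⁻, Ka = [H⁺][A⁻]/[HA] = [H⁺]² / ([HA]₀ − [H⁺]) = (1.862e-03)² / (0.051 − 1.862e-03) = 7.06e-05.

K_a = 7.06e-05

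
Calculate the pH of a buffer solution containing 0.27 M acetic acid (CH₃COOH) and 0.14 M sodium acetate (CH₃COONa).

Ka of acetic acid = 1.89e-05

pKa = -log(1.89e-05) = 4.72. pH = pKa + log([A⁻]/[HA]) = 4.72 + log(0.14/0.27)

pH = 4.44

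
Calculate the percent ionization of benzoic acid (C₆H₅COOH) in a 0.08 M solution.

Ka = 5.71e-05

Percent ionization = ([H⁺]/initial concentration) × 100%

Using Ka equilibrium: x² + Ka×x - Ka×C = 0. Solving: [H⁺] = 2.1089e-03. Percent = (2.1089e-03/0.08) × 100

Percent ionization = 2.64%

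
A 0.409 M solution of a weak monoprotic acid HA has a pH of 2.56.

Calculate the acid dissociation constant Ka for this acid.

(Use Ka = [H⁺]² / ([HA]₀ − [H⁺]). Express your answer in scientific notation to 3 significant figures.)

[H⁺] = 10^(−pH) = 10^(−2.56) = 2.754e-03 M. For HA ⇌ H⁺ + A⁻, Ka = [H⁺][A⁻]/[HA] = [H⁺]² / ([HA]₀ − [H⁺]) = (2.754e-03)² / (0.409 − 2.754e-03) = 1.87e-05.

K_a = 1.87e-05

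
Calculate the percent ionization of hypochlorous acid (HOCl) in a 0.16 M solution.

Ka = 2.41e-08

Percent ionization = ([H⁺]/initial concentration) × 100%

Using Ka equilibrium: x² + Ka×x - Ka×C = 0. Solving: [H⁺] = 6.2085e-05. Percent = (6.2085e-05/0.16) × 100

Percent ionization = 0.0388%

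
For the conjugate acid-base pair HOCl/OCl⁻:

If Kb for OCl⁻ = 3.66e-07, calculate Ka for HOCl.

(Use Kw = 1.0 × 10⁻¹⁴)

For a conjugate pair Ka × Kb = Kw, so Ka = Kw/Kb = 1.0 × 10⁻¹⁴ / 3.66e-07 = 2.73e-08.

K_a = 2.73e-08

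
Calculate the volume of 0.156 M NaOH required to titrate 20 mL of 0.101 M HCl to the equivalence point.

At equivalence: moles acid = moles base. moles HCl = 0.101 × 20/1000 = 0.00202 mol. V_base = moles / 0.156 × 1000 = 12.9 mL.

V_{base} = 12.9 mL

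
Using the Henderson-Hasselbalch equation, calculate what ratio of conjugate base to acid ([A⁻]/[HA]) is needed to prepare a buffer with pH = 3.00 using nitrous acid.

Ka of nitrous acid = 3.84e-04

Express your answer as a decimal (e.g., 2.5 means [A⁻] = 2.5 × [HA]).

pKa = -log(3.84e-04) = 3.4157. pH = pKa + log([A⁻]/[HA]), so log([A⁻]/[HA]) = pH − pKa = 3.00 − 3.4157 = -0.4157. [A⁻]/[HA] = 10^(-0.4157) = 0.384

[A⁻]/[HA] = 0.384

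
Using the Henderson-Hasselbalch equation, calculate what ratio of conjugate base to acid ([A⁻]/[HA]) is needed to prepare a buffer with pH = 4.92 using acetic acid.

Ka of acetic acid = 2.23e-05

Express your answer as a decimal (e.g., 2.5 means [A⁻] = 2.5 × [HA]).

pKa = -log(2.23e-05) = 4.6517. pH = pKa + log([A⁻]/[HA]), so log([A⁻]/[HA]) = pH − pKa = 4.92 − 4.6517 = 0.2683. [A⁻]/[HA] = 10^(0.2683) = 1.85

[A⁻]/[HA] = 1.85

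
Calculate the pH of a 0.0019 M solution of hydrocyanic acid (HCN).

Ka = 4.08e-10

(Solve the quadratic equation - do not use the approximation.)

x² + Ka×x - Ka×C = 0. Using quadratic formula: [H⁺] = 8.8025e-07

pH = 6.06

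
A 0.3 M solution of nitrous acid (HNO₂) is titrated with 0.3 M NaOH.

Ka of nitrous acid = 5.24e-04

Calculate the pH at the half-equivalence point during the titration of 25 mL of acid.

At half-equivalence [HA] = [A⁻], so Henderson-Hasselbalch gives pH = pKa = -log(5.24e-04) = 3.28.

pH = pKa = 3.28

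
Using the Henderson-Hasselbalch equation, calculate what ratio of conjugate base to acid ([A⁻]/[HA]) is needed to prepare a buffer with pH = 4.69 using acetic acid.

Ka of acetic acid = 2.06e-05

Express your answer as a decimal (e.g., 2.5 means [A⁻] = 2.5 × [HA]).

pKa = -log(2.06e-05) = 4.6861. pH = pKa + log([A⁻]/[HA]), so log([A⁻]/[HA]) = pH − pKa = 4.69 − 4.6861 = 0.0039. [A⁻]/[HA] = 10^(0.0039) = 1.01

[A⁻]/[HA] = 1.01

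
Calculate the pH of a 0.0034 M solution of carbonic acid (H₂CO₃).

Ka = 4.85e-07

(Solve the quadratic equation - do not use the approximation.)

x² + Ka×x - Ka×C = 0. Using quadratic formula: [H⁺] = 4.0366e-05

pH = 4.39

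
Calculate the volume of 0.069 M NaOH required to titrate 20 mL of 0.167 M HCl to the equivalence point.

At equivalence: moles acid = moles base. moles HCl = 0.167 × 20/1000 = 0.00334 mol. V_base = moles / 0.069 × 1000 = 48.4 mL.

V_{base} = 48.4 mL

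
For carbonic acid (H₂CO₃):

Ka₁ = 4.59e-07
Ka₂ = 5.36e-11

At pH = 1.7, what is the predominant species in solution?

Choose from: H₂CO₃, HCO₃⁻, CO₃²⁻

pKa₁ = 6.34, pKa₂ = 10.27. For a polyprotic acid the predominant species crosses at each pKa: below pKa_n the protonated form dominates, above it the deprotonated form does. At pH = 1.7, the predominant species is H₂CO₃.

H₂CO₃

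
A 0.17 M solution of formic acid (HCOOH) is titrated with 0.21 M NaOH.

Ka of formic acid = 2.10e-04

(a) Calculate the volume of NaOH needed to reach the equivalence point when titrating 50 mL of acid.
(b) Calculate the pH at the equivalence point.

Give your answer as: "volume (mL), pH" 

moles acid = 0.17 × 50/1000 = 0.0085 mol; V_base = moles/0.21 × 1000 = 40.5 mL. At equivalence only the conjugate base is present: [A⁻] = 0.0085/0.090 = 9.3947e-02 M. Kb = Kw/Ka = 4.76e-11; [OH⁻] = √(Kb × [A⁻]) = 2.1151e-06; pOH = 5.67; pH = 14 - pOH = 8.33.

V = 40.5 mL, pH = 8.33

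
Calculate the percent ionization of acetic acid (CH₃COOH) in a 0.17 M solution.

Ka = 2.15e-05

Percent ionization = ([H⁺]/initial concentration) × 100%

Using Ka equilibrium: x² + Ka×x - Ka×C = 0. Solving: [H⁺] = 1.9011e-03. Percent = (1.9011e-03/0.17) × 100

Percent ionization = 1.12%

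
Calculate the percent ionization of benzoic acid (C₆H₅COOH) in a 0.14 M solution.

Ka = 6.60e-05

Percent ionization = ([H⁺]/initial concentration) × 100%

Using Ka equilibrium: x² + Ka×x - Ka×C = 0. Solving: [H⁺] = 3.0069e-03. Percent = (3.0069e-03/0.14) × 100

Percent ionization = 2.15%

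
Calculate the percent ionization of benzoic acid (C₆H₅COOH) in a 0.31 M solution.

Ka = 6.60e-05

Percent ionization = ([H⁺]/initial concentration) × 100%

Using Ka equilibrium: x² + Ka×x - Ka×C = 0. Solving: [H⁺] = 4.4904e-03. Percent = (4.4904e-03/0.31) × 100

Percent ionization = 1.45%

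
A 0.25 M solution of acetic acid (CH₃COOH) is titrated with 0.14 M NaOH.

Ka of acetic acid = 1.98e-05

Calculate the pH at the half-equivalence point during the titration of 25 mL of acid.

At half-equivalence [HA] = [A⁻], so Henderson-Hasselbalch gives pH = pKa = -log(1.98e-05) = 4.70.

pH = pKa = 4.70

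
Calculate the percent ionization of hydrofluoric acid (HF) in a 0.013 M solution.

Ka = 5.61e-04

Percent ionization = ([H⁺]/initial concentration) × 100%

Using Ka equilibrium: x² + Ka×x - Ka×C = 0. Solving: [H⁺] = 2.4346e-03. Percent = (2.4346e-03/0.013) × 100

Percent ionization = 18.7%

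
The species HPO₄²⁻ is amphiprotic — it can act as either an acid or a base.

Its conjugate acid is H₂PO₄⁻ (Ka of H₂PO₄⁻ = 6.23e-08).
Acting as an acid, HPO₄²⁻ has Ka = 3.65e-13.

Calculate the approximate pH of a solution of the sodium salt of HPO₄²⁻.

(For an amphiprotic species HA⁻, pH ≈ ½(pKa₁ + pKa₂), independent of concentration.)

pKa₁ = -log(6.23e-08) = 7.21; pKa₂ = -log(3.65e-13) = 12.44. For an amphiprotic species, pH ≈ ½(pKa₁ + pKa₂) = ½(7.21 + 12.44) = 9.82.

pH = 9.82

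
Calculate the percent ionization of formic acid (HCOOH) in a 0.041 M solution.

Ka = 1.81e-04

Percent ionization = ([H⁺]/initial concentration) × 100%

Using Ka equilibrium: x² + Ka×x - Ka×C = 0. Solving: [H⁺] = 2.6352e-03. Percent = (2.6352e-03/0.041) × 100

Percent ionization = 6.43%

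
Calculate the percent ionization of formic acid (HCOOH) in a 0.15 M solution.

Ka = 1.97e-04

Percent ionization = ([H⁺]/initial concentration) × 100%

Using Ka equilibrium: x² + Ka×x - Ka×C = 0. Solving: [H⁺] = 5.3384e-03. Percent = (5.3384e-03/0.15) × 100

Percent ionization = 3.56%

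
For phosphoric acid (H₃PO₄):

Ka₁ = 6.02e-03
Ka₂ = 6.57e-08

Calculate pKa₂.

pKa₂ = -log(Ka₂) = -log(6.57e-08) = 7.18.

pK_{a2} = 7.18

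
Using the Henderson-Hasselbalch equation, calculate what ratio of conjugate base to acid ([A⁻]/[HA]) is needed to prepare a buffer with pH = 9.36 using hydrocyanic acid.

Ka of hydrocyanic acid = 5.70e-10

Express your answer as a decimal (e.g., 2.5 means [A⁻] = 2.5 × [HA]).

pKa = -log(5.70e-10) = 9.2441. pH = pKa + log([A⁻]/[HA]), so log([A⁻]/[HA]) = pH − pKa = 9.36 − 9.2441 = 0.1159. [A⁻]/[HA] = 10^(0.1159) = 1.31

[A⁻]/[HA] = 1.31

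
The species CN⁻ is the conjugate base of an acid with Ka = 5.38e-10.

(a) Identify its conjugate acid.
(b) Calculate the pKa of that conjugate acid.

(a) The conjugate acid is formed by adding one H⁺ to CN⁻, giving HCN. (b) pKa = -log(Ka) = -log(5.38e-10) = 9.27.

Conjugate acid: HCN; pK_a = 9.27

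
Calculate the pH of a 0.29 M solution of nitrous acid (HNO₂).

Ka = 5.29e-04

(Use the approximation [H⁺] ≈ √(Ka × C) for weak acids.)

[H⁺] = √(Ka × C) = √(5.29e-04 × 0.29) = 1.2386e-02. pH = -log(1.2386e-02)

pH = 1.91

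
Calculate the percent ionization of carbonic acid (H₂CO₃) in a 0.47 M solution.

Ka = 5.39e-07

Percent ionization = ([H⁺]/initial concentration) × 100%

Using Ka equilibrium: x² + Ka×x - Ka×C = 0. Solving: [H⁺] = 5.0305e-04. Percent = (5.0305e-04/0.47) × 100

Percent ionization = 0.107%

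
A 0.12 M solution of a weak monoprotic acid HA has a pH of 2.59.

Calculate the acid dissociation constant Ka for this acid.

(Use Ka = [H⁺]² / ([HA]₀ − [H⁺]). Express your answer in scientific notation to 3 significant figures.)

[H⁺] = 10^(−pH) = 10^(−2.59) = 2.570e-03 M. For HA ⇌ H⁺ + A⁻, Ka = [H⁺][A⁻]/[HA] = [H⁺]² / ([HA]₀ − [H⁺]) = (2.570e-03)² / (0.12 − 2.570e-03) = 5.63e-05.

K_a = 5.63e-05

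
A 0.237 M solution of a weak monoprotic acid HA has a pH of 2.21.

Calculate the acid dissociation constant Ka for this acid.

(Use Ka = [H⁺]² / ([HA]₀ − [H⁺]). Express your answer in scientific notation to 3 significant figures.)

[H⁺] = 10^(−pH) = 10^(−2.21) = 6.166e-03 M. For HA ⇌ H⁺ + A⁻, Ka = [H⁺][A⁻]/[HA] = [H⁺]² / ([HA]₀ − [H⁺]) = (6.166e-03)² / (0.237 − 6.166e-03) = 1.65e-04.

K_a = 1.65e-04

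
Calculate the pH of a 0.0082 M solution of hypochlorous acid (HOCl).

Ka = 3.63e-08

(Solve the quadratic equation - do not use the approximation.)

x² + Ka×x - Ka×C = 0. Using quadratic formula: [H⁺] = 1.7235e-05

pH = 4.76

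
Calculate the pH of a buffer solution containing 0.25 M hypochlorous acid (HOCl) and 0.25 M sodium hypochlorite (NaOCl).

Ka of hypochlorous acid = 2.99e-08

pKa = -log(2.99e-08) = 7.52. pH = pKa + log([A⁻]/[HA]) = 7.52 + log(0.25/0.25)

pH = 7.52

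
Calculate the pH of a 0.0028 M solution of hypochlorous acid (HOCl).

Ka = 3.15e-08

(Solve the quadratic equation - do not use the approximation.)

x² + Ka×x - Ka×C = 0. Using quadratic formula: [H⁺] = 9.3757e-06

pH = 5.03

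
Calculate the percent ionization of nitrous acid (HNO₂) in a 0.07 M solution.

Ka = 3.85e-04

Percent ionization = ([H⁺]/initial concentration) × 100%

Using Ka equilibrium: x² + Ka×x - Ka×C = 0. Solving: [H⁺] = 5.0024e-03. Percent = (5.0024e-03/0.07) × 100

Percent ionization = 7.15%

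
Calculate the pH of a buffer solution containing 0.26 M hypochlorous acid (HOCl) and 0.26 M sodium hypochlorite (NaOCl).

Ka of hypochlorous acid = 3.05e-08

pKa = -log(3.05e-08) = 7.52. pH = pKa + log([A⁻]/[HA]) = 7.52 + log(0.26/0.26)

pH = 7.52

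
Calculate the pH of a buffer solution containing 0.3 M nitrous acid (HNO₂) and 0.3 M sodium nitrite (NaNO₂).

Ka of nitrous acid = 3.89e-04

pKa = -log(3.89e-04) = 3.41. pH = pKa + log([A⁻]/[HA]) = 3.41 + log(0.3/0.3)

pH = 3.41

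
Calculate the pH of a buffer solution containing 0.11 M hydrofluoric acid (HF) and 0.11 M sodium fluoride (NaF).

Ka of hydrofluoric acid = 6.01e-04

pKa = -log(6.01e-04) = 3.22. pH = pKa + log([A⁻]/[HA]) = 3.22 + log(0.11/0.11)

pH = 3.22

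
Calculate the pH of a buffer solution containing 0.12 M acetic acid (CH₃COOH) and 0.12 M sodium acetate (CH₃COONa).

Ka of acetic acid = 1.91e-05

pKa = -log(1.91e-05) = 4.72. pH = pKa + log([A⁻]/[HA]) = 4.72 + log(0.12/0.12)

pH = 4.72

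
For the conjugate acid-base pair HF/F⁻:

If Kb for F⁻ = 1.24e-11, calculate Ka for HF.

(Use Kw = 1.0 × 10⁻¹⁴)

For a conjugate pair Ka × Kb = Kw, so Ka = Kw/Kb = 1.0 × 10⁻¹⁴ / 1.24e-11 = 8.06e-04.

K_a = 8.06e-04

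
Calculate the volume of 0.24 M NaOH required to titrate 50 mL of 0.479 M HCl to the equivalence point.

At equivalence: moles acid = moles base. moles HCl = 0.479 × 50/1000 = 0.02395 mol. V_base = moles / 0.24 × 1000 = 99.8 mL.

V_{base} = 99.8 mL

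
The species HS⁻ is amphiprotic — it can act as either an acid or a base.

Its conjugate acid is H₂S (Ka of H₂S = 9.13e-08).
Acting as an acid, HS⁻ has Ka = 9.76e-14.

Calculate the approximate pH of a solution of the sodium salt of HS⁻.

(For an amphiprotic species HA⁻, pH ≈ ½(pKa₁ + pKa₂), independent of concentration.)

pKa₁ = -log(9.13e-08) = 7.04; pKa₂ = -log(9.76e-14) = 13.01. For an amphiprotic species, pH ≈ ½(pKa₁ + pKa₂) = ½(7.04 + 13.01) = 10.03.

pH = 10.03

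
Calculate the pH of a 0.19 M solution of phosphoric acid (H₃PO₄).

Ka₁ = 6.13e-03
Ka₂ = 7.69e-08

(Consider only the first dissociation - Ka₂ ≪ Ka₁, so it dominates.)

First dissociation dominates. From Ka₁ = [H⁺][HA⁻]/[H₂A], x² + Ka₁·x − Ka₁·C = 0 with C = 0.19 M and Ka₁ = 6.13e-03. Solving: [H⁺] = (−Ka₁ + √(Ka₁² + 4·Ka₁·C)) / 2 = 3.1200e-02 M. pH = -log(3.1200e-02) = 1.51.

pH = 1.51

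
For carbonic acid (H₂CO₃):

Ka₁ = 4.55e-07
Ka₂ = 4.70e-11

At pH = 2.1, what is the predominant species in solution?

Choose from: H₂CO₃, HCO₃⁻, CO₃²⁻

pKa₁ = 6.34, pKa₂ = 10.33. For a polyprotic acid the predominant species crosses at each pKa: below pKa_n the protonated form dominates, above it the deprotonated form does. At pH = 2.1, the predominant species is H₂CO₃.

H₂CO₃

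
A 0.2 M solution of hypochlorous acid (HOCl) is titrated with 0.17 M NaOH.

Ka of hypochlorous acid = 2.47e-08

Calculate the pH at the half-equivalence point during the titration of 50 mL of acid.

At half-equivalence [HA] = [A⁻], so Henderson-Hasselbalch gives pH = pKa = -log(2.47e-08) = 7.61.

pH = pKa = 7.61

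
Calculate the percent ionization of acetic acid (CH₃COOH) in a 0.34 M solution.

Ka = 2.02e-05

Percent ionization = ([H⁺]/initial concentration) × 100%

Using Ka equilibrium: x² + Ka×x - Ka×C = 0. Solving: [H⁺] = 2.6106e-03. Percent = (2.6106e-03/0.34) × 100

Percent ionization = 0.768%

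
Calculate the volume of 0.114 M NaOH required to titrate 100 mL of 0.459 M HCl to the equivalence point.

At equivalence: moles acid = moles base. moles HCl = 0.459 × 100/1000 = 0.0459 mol. V_base = moles / 0.114 × 1000 = 402.6 mL.

V_{base} = 402.6 mL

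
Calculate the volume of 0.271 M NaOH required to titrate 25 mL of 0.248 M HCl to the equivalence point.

At equivalence: moles acid = moles base. moles HCl = 0.248 × 25/1000 = 0.0062 mol. V_base = moles / 0.271 × 1000 = 22.9 mL.

V_{base} = 22.9 mL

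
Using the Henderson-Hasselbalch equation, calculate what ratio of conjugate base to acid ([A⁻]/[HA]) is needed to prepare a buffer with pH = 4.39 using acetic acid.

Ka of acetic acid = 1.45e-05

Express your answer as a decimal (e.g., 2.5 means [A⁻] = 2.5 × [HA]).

pKa = -log(1.45e-05) = 4.8386. pH = pKa + log([A⁻]/[HA]), so log([A⁻]/[HA]) = pH − pKa = 4.39 − 4.8386 = -0.4486. [A⁻]/[HA] = 10^(-0.4486) = 0.356

[A⁻]/[HA] = 0.356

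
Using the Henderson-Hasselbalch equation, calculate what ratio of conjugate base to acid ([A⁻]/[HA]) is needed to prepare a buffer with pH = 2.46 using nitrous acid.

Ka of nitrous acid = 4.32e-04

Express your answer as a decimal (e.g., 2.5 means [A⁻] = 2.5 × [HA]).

pKa = -log(4.32e-04) = 3.3645. pH = pKa + log([A⁻]/[HA]), so log([A⁻]/[HA]) = pH − pKa = 2.46 − 3.3645 = -0.9045. [A⁻]/[HA] = 10^(-0.9045) = 0.125

[A⁻]/[HA] = 0.125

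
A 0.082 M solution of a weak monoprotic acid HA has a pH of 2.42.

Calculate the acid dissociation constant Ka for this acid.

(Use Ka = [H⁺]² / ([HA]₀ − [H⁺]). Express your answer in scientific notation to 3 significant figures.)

[H⁺] = 10^(−pH) = 10^(−2.42) = 3.802e-03 M. For HA ⇌ H⁺ + A⁻, Ka = [H⁺][A⁻]/[HA] = [H⁺]² / ([HA]₀ − [H⁺]) = (3.802e-03)² / (0.082 − 3.802e-03) = 1.85e-04.

K_a = 1.85e-04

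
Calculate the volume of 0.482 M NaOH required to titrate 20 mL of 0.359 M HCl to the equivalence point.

At equivalence: moles acid = moles base. moles HCl = 0.359 × 20/1000 = 0.00718 mol. V_base = moles / 0.482 × 1000 = 14.9 mL.

V_{base} = 14.9 mL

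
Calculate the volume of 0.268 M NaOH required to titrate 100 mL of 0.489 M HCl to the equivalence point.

At equivalence: moles acid = moles base. moles HCl = 0.489 × 100/1000 = 0.0489 mol. V_base = moles / 0.268 × 1000 = 182.5 mL.

V_{base} = 182.5 mL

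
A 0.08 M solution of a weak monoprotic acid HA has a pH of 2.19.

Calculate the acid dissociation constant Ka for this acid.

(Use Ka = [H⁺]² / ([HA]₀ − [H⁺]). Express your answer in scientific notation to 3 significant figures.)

[H⁺] = 10^(−pH) = 10^(−2.19) = 6.457e-03 M. For HA ⇌ H⁺ + A⁻, Ka = [H⁺][A⁻]/[HA] = [H⁺]² / ([HA]₀ − [H⁺]) = (6.457e-03)² / (0.08 − 6.457e-03) = 5.67e-04.

K_a = 5.67e-04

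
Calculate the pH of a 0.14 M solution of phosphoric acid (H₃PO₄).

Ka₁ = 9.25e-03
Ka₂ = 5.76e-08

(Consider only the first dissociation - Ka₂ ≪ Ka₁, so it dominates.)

First dissociation dominates. From Ka₁ = [H⁺][HA⁻]/[H₂A], x² + Ka₁·x − Ka₁·C = 0 with C = 0.14 M and Ka₁ = 9.25e-03. Solving: [H⁺] = (−Ka₁ + √(Ka₁² + 4·Ka₁·C)) / 2 = 3.1657e-02 M. pH = -log(3.1657e-02) = 1.50.

pH = 1.50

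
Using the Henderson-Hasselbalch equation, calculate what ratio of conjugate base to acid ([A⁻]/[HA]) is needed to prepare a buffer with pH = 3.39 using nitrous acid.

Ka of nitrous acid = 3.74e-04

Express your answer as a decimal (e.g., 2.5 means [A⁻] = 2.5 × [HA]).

pKa = -log(3.74e-04) = 3.4271. pH = pKa + log([A⁻]/[HA]), so log([A⁻]/[HA]) = pH − pKa = 3.39 − 3.4271 = -0.0371. [A⁻]/[HA] = 10^(-0.0371) = 0.918

[A⁻]/[HA] = 0.918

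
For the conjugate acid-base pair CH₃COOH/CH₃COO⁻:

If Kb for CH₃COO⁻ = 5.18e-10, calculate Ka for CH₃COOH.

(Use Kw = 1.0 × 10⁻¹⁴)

For a conjugate pair Ka × Kb = Kw, so Ka = Kw/Kb = 1.0 × 10⁻¹⁴ / 5.18e-10 = 1.93e-05.

K_a = 1.93e-05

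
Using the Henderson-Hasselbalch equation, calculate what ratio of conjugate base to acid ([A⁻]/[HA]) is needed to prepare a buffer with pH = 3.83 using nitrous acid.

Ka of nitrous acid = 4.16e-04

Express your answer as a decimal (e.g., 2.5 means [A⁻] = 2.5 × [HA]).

pKa = -log(4.16e-04) = 3.3809. pH = pKa + log([A⁻]/[HA]), so log([A⁻]/[HA]) = pH − pKa = 3.83 − 3.3809 = 0.4491. [A⁻]/[HA] = 10^(0.4491) = 2.81

[A⁻]/[HA] = 2.81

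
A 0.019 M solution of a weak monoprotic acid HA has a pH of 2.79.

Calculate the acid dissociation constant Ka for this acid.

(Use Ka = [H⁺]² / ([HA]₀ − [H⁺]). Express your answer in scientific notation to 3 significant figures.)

[H⁺] = 10^(−pH) = 10^(−2.79) = 1.622e-03 M. For HA ⇌ H⁺ + A⁻, Ka = [H⁺][A⁻]/[HA] = [H⁺]² / ([HA]₀ − [H⁺]) = (1.622e-03)² / (0.019 − 1.622e-03) = 1.51e-04.

K_a = 1.51e-04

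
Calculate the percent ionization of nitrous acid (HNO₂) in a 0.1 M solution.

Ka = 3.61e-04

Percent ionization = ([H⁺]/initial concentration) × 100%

Using Ka equilibrium: x² + Ka×x - Ka×C = 0. Solving: [H⁺] = 5.8305e-03. Percent = (5.8305e-03/0.1) × 100

Percent ionization = 5.83%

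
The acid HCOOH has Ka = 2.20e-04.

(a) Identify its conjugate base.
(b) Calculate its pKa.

(a) The conjugate base is formed by removing one H⁺ from HCOOH, giving HCOO⁻. (b) pKa = -log(Ka) = -log(2.20e-04) = 3.66.

Conjugate base: HCOO⁻; pK_a = 3.66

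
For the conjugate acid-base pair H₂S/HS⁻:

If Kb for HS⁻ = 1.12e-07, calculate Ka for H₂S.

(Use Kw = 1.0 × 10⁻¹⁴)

For a conjugate pair Ka × Kb = Kw, so Ka = Kw/Kb = 1.0 × 10⁻¹⁴ / 1.12e-07 = 8.93e-08.

K_a = 8.93e-08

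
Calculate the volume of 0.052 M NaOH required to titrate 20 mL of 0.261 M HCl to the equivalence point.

At equivalence: moles acid = moles base. moles HCl = 0.261 × 20/1000 = 0.00522 mol. V_base = moles / 0.052 × 1000 = 100.4 mL.

V_{base} = 100.4 mL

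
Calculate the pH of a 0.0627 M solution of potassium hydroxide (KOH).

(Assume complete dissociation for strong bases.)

[OH⁻] = 0.0627 M for strong base. pOH = -log[OH⁻] = 1.20, pH = 14 - pOH

pH = 12.80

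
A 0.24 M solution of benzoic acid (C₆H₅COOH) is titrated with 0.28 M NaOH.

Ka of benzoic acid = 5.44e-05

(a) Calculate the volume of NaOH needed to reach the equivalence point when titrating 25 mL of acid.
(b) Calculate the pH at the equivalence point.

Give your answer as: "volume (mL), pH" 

moles acid = 0.24 × 25/1000 = 0.006 mol; V_base = moles/0.28 × 1000 = 21.4 mL. At equivalence only the conjugate base is present: [A⁻] = 0.006/0.046 = 1.2923e-01 M. Kb = Kw/Ka = 1.84e-10; [OH⁻] = √(Kb × [A⁻]) = 4.8740e-06; pOH = 5.31; pH = 14 - pOH = 8.69.

V = 21.4 mL, pH = 8.69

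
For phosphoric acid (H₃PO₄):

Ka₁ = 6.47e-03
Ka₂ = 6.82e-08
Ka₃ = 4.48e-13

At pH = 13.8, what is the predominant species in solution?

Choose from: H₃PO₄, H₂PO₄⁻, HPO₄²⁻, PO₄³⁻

pKa₁ = 2.19, pKa₂ = 7.17, pKa₃ = 12.35. For a polyprotic acid the predominant species crosses at each pKa: below pKa_n the protonated form dominates, above it the deprotonated form does. At pH = 13.8, the predominant species is PO₄³⁻.

PO₄³⁻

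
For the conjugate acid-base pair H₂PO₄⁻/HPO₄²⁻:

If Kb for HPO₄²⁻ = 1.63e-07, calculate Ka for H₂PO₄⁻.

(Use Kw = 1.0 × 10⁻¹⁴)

For a conjugate pair Ka × Kb = Kw, so Ka = Kw/Kb = 1.0 × 10⁻¹⁴ / 1.63e-07 = 6.13e-08.

K_a = 6.13e-08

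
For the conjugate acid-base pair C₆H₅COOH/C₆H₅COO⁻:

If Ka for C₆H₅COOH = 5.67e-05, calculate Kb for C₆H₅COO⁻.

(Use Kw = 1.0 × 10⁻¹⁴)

For a conjugate pair Ka × Kb = Kw, so Kb = Kw/Ka = 1.0 × 10⁻¹⁴ / 5.67e-05 = 1.76e-10.

K_b = 1.76e-10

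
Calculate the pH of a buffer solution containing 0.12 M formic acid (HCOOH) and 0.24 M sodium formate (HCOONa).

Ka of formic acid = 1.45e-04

pKa = -log(1.45e-04) = 3.84. pH = pKa + log([A⁻]/[HA]) = 3.84 + log(0.24/0.12)

pH = 4.14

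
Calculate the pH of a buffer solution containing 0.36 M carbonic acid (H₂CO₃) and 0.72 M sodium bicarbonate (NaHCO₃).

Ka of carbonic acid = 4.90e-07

pKa = -log(4.90e-07) = 6.31. pH = pKa + log([A⁻]/[HA]) = 6.31 + log(0.72/0.36)

pH = 6.61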